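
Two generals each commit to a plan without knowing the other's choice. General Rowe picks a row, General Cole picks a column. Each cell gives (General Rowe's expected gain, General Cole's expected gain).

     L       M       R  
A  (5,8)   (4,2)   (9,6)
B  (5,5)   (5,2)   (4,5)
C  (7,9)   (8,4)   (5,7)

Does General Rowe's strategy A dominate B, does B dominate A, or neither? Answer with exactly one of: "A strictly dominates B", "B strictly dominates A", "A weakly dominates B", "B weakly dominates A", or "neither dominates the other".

A's payoffs vs B's, by General Cole's action — L: 5=5, M: 4<5, R: 9>4.
A does better at R but worse at M; neither strategy dominates the other.

neither dominates the other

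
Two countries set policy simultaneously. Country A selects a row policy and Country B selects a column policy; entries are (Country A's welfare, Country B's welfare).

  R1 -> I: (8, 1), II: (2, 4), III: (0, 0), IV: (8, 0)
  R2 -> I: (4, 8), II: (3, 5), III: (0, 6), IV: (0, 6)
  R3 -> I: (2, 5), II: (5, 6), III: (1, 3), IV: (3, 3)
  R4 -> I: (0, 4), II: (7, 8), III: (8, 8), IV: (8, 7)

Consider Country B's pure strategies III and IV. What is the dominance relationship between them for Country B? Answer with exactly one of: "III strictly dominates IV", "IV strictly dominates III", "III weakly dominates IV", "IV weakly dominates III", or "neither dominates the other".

Compare III to IV across each opponent action: R1: 0=0, R2: 6=6, R3: 3=3, R4: 8>7.
III is at least as good everywhere and strictly better somewhere (tied only at R1, R2, R3), so III weakly but not strictly dominates IV.

III weakly dominates IV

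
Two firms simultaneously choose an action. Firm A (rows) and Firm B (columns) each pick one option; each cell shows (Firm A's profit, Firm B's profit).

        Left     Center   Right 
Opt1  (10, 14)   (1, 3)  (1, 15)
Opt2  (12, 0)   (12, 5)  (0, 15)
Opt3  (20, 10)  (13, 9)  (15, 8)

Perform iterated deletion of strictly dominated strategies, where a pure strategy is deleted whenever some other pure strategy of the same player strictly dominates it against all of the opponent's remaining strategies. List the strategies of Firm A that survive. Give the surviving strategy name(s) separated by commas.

Opt3

For Firm A, Opt3 strictly dominates Opt1 on the remaining columns (Left: 20>10, Center: 13>1, Right: 15>1); eliminate Opt1.
Firm A's strategy Opt2 is strictly dominated by Opt3 (Left: 20>12, Center: 13>12, Right: 15>0) and is removed.
Column Center is eliminated: Left beats it against every remaining row (Opt3: 10>9).
For Firm B, Left strictly dominates Right on the remaining rows (Opt3: 10>8); eliminate Right.
Among the remaining strategies, none is strictly dominated by another pure strategy of the same player, so the elimination stops.
Surviving strategies — Firm A: {Opt3}; Firm B: {Left}.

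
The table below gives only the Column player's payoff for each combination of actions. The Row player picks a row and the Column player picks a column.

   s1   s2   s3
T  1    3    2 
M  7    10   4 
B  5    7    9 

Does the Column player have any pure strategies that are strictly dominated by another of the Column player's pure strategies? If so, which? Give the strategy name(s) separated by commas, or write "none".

s1

s1 is strictly dominated by s2 (T: 3>1, M: 10>7, B: 7>5).
Nothing dominates s2: s1 at T (3>1); s3 at T (3>2).
Nothing dominates s3: s1 at T (2>1); s2 at B (9>7).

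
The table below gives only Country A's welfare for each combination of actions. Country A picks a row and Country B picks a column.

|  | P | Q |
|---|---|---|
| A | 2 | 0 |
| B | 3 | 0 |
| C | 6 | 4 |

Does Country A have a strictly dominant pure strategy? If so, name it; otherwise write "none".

C vs A: P: 6>2, Q: 4>0.
C vs B: P: 6>3, Q: 4>0.
C strictly beats every other strategy against every opponent action, so it is strictly dominant.

C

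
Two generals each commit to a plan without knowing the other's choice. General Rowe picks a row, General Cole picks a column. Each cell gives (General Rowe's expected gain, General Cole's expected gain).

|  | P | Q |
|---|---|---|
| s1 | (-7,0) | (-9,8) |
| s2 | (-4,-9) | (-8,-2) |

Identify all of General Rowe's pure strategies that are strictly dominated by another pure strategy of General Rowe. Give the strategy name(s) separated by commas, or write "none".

s1

s1 is strictly dominated by s2 (P: -4>-7, Q: -8>-9).
s2: no other strategy beats it everywhere (s1 at P (-4>-7)).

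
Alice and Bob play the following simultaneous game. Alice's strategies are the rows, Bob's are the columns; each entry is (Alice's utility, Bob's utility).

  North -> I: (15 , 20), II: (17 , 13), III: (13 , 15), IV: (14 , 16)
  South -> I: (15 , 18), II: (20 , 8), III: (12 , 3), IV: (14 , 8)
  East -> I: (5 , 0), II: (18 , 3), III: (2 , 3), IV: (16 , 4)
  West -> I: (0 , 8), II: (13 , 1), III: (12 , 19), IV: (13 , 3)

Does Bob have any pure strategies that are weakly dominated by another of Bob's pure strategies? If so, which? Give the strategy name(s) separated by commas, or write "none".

II

I: no other strategy beats it everywhere (II at North (20>13); III at North (20>15); IV at North (20>16)).
II: dominated, since IV does at least as well everywhere (North: 16>13, South: 8=8, East: 4>3, West: 3>1).
III: no other strategy beats it everywhere (I at East (3>0); II at North (15>13); IV at West (19>3)).
Nothing dominates IV: I at East (4>0); II at North (16>13); III at North (16>15).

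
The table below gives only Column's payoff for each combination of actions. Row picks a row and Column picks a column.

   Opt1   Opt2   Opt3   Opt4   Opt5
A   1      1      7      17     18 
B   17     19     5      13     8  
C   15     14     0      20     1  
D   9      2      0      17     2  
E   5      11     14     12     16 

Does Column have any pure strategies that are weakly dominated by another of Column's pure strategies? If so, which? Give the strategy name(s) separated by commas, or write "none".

Opt1: no other strategy beats it everywhere (Opt2 at C (15>14); Opt3 at B (17>5); Opt4 at B (17>13); Opt5 at B (17>8)).
Opt2: no other strategy beats it everywhere (Opt1 at B (19>17); Opt3 at B (19>5); Opt4 at B (19>13); Opt5 at B (19>8)).
Opt5 weakly dominates Opt3 — A: 18>7, B: 8>5, C: 1>0, D: 2>0, E: 16>14.
Nothing dominates Opt4: Opt1 at A (17>1); Opt2 at A (17>1); Opt3 at A (17>7); Opt5 at B (13>8).
Opt5: no other strategy beats it everywhere (Opt1 at A (18>1); Opt2 at A (18>1); Opt3 at A (18>7); Opt4 at A (18>17)).

Opt3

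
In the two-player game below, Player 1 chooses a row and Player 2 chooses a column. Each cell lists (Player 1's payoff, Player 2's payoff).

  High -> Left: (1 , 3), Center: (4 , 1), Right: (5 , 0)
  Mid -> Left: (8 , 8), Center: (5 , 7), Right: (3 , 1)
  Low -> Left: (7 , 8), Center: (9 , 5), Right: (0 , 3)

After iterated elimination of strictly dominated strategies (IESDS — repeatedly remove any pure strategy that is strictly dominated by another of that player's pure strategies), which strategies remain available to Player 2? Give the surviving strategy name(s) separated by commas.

Left

Player 2's strategy Center is strictly dominated by Left (High: 3>1, Mid: 8>7, Low: 8>5) and is removed.
For Player 1, Mid strictly dominates Low on the remaining columns (Left: 8>7, Right: 3>0); eliminate Low.
Column Right is eliminated: Left beats it against every remaining row (High: 3>0, Mid: 8>1).
Player 1's strategy High is strictly dominated by Mid (Left: 8>1) and is removed.
Among the remaining strategies, none is strictly dominated by another pure strategy of the same player, so the elimination stops.
Surviving strategies — Player 1: {Mid}; Player 2: {Left}.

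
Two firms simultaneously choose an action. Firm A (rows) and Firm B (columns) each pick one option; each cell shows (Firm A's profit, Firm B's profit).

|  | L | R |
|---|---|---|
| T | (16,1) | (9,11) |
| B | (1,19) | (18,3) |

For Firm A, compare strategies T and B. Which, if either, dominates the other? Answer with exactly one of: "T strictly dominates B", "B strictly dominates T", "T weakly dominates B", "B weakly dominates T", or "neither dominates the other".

neither dominates the other

T's payoffs vs B's, by Firm B's action — L: 16>1, R: 9<18.
T does better at L but worse at R; neither strategy dominates the other.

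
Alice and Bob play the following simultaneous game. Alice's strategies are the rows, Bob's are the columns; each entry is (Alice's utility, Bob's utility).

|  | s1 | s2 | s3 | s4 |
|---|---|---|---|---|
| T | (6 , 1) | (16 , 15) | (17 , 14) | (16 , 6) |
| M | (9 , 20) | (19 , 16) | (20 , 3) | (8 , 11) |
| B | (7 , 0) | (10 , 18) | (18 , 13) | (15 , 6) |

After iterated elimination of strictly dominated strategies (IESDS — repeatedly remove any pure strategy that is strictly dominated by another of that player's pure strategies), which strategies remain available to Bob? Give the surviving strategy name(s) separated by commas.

s1

For Bob, s2 strictly dominates s3 on the remaining rows (T: 15>14, M: 16>3, B: 18>13); eliminate s3.
Bob's strategy s4 is strictly dominated by s2 (T: 15>6, M: 16>11, B: 18>6) and is removed.
Row T is eliminated: M beats it against every remaining column (s1: 9>6, s2: 19>16).
Row B is eliminated: M beats it against every remaining column (s1: 9>7, s2: 19>10).
Column s2 is eliminated: s1 beats it against every remaining row (M: 20>16).
Among the remaining strategies, none is strictly dominated by another pure strategy of the same player, so the elimination stops.
Surviving strategies — Alice: {M}; Bob: {s1}.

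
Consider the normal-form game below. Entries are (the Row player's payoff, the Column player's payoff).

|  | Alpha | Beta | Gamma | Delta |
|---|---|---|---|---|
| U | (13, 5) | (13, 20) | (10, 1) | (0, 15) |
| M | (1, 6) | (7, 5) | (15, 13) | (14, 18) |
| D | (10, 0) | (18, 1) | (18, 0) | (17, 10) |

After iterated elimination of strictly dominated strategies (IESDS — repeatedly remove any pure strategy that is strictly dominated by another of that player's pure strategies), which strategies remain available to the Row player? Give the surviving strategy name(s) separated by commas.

Row M is eliminated: D beats it against every remaining column (Alpha: 10>1, Beta: 18>7, Gamma: 18>15, Delta: 17>14).
Column Alpha is eliminated: Beta beats it against every remaining row (U: 20>5, D: 1>0).
The Row player's strategy U is strictly dominated by D (Beta: 18>13, Gamma: 18>10, Delta: 17>0) and is removed.
For the Column player, Delta strictly dominates Beta on the remaining rows (D: 10>1); eliminate Beta.
For the Column player, Delta strictly dominates Gamma on the remaining rows (D: 10>0); eliminate Gamma.
Among the remaining strategies, none is strictly dominated by another pure strategy of the same player, so the elimination stops.
Surviving strategies — the Row player: {D}; the Column player: {Delta}.

D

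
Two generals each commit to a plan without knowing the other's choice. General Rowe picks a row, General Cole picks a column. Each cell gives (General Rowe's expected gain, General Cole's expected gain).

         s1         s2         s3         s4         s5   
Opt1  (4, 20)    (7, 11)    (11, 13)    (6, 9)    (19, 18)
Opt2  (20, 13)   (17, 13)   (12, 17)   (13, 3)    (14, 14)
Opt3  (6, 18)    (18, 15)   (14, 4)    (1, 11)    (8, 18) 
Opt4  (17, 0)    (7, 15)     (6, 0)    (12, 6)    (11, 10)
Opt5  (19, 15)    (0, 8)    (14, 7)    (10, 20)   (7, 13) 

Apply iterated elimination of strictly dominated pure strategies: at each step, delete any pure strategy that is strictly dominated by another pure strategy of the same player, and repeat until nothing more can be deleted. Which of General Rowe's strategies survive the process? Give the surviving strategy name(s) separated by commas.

For General Rowe, Opt2 strictly dominates Opt4 on the remaining columns (s1: 20>17, s2: 17>7, s3: 12>6, s4: 13>12, s5: 14>11); eliminate Opt4.
General Cole's strategy s2 is strictly dominated by s5 (Opt1: 18>11, Opt2: 14>13, Opt3: 18>15, Opt5: 13>8) and is removed.
Among the remaining strategies, none is strictly dominated by another pure strategy of the same player, so the elimination stops.
Surviving strategies — General Rowe: {Opt1, Opt2, Opt3, Opt5}; General Cole: {s1, s3, s4, s5}.

Opt1, Opt2, Opt3, Opt5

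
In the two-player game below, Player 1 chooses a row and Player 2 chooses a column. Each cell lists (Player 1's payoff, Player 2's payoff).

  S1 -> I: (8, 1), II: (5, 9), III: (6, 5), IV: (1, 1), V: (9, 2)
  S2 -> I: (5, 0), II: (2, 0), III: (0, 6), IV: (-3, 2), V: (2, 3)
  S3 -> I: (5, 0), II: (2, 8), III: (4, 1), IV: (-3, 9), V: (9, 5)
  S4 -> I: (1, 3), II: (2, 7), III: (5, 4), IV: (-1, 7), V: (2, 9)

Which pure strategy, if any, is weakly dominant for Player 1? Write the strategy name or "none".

S1

S1 vs S2: I: 8>5, II: 5>2, III: 6>0, IV: 1>-3, V: 9>2.
S1 vs S3: I: 8>5, II: 5>2, III: 6>4, IV: 1>-3, V: 9=9.
S1 vs S4: I: 8>1, II: 5>2, III: 6>5, IV: 1>-1, V: 9>2.
S1 is at least as good as every other strategy against every opponent action, so it is weakly dominant.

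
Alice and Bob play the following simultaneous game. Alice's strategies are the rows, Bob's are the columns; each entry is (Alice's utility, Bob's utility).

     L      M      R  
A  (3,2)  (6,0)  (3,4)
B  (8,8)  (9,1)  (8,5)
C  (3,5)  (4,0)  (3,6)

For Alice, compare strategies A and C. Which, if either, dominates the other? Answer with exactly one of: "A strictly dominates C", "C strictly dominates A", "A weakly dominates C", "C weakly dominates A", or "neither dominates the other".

A weakly dominates C

A's payoffs vs C's, by Bob's action — L: 3=3, M: 6>4, R: 3=3.
A is at least as good everywhere and strictly better somewhere (tied only at L, R), so A weakly but not strictly dominates C.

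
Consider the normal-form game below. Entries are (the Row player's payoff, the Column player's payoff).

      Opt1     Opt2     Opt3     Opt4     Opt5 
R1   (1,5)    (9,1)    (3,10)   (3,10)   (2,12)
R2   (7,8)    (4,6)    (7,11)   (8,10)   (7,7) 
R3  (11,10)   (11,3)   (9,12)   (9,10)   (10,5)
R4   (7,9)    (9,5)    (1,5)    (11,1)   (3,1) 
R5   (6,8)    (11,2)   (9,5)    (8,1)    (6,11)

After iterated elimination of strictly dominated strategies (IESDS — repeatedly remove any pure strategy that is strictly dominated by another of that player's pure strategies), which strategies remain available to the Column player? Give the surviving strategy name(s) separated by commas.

Row R1 is eliminated: R3 beats it against every remaining column (Opt1: 11>1, Opt2: 11>9, Opt3: 9>3, Opt4: 9>3, Opt5: 10>2).
Row R2 is eliminated: R3 beats it against every remaining column (Opt1: 11>7, Opt2: 11>4, Opt3: 9>7, Opt4: 9>8, Opt5: 10>7).
Column Opt2 is eliminated: Opt1 beats it against every remaining row (R3: 10>3, R4: 9>5, R5: 8>2).
Column Opt4 is eliminated: Opt3 beats it against every remaining row (R3: 12>10, R4: 5>1, R5: 5>1).
Row R4 is eliminated: R3 beats it against every remaining column (Opt1: 11>7, Opt3: 9>1, Opt5: 10>3).
Among the remaining strategies, none is strictly dominated by another pure strategy of the same player, so the elimination stops.
Surviving strategies — the Row player: {R3, R5}; the Column player: {Opt1, Opt3, Opt5}.

Opt1, Opt3, Opt5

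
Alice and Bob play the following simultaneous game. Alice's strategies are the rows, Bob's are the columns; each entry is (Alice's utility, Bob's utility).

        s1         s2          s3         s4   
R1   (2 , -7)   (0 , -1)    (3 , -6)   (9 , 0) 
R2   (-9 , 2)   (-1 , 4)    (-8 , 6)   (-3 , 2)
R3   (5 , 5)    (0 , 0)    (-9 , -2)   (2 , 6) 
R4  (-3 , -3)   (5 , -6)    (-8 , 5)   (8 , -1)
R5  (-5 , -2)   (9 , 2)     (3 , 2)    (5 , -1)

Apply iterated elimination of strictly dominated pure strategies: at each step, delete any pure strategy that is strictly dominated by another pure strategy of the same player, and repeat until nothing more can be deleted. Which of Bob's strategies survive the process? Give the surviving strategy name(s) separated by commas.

s2, s3, s4

Row R2 is eliminated: R1 beats it against every remaining column (s1: 2>-9, s2: 0>-1, s3: 3>-8, s4: 9>-3).
Bob's strategy s1 is strictly dominated by s4 (R1: 0>-7, R3: 6>5, R4: -1>-3, R5: -1>-2) and is removed.
For Alice, R4 strictly dominates R3 on the remaining columns (s2: 5>0, s3: -8>-9, s4: 8>2); eliminate R3.
Among the remaining strategies, none is strictly dominated by another pure strategy of the same player, so the elimination stops.
Surviving strategies — Alice: {R1, R4, R5}; Bob: {s2, s3, s4}.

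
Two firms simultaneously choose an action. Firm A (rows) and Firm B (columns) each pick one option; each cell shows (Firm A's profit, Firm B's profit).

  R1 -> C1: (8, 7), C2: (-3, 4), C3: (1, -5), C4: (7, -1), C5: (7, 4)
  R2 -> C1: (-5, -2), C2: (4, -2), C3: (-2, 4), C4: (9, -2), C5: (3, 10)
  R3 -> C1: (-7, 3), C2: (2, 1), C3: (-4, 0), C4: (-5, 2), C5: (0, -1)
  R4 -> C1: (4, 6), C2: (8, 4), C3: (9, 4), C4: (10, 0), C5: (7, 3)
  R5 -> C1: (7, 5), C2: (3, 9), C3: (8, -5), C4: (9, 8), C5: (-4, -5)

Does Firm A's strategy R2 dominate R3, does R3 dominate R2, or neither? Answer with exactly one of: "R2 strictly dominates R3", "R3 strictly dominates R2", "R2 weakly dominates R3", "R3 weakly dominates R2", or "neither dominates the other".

R2 strictly dominates R3

Compare R2 to R3 across each opponent action: C1: -5>-7, C2: 4>2, C3: -2>-4, C4: 9>-5, C5: 3>0.
Every comparison favours R2, so R2 strictly dominates R3.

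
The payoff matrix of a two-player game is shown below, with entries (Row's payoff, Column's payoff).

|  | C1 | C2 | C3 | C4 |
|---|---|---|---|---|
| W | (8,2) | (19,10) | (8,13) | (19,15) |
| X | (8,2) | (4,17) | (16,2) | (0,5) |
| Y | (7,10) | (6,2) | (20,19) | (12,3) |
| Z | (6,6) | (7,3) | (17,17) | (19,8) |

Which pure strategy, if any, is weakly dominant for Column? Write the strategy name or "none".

C1 fails to dominate C2 at W (2<10).
C2 fails to dominate C1 at Y (2<10).
C3 fails to dominate C2 at X (2<17).
C4 fails to dominate C1 at Y (3<10).
No single strategy dominates all the others.

none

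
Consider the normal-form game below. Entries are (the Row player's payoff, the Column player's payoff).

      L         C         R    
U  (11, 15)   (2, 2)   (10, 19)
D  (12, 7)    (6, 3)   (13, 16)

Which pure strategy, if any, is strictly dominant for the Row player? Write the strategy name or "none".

D

D vs U: L: 12>11, C: 6>2, R: 13>10.
D strictly beats every other strategy against every opponent action, so it is strictly dominant.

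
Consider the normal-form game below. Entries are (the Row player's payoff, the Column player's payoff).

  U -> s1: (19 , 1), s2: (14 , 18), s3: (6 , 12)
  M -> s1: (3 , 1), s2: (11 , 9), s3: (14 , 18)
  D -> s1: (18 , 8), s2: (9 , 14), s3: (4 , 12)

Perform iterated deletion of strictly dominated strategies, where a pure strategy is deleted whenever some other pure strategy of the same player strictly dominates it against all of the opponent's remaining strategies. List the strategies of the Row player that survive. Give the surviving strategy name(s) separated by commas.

U, M

The Row player's strategy D is strictly dominated by U (s1: 19>18, s2: 14>9, s3: 6>4) and is removed.
For the Column player, s2 strictly dominates s1 on the remaining rows (U: 18>1, M: 9>1); eliminate s1.
Among the remaining strategies, none is strictly dominated by another pure strategy of the same player, so the elimination stops.
Surviving strategies — the Row player: {U, M}; the Column player: {s2, s3}.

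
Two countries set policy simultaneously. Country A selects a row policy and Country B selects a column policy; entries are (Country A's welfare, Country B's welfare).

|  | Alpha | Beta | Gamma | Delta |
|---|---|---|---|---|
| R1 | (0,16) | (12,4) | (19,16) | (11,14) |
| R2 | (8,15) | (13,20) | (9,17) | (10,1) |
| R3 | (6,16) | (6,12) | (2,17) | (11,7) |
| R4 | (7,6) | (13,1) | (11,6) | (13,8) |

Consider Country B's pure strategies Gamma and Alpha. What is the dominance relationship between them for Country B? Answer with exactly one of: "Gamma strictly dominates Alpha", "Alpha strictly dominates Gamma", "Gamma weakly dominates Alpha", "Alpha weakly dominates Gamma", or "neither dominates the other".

Gamma's payoffs vs Alpha's, by Country A's action — R1: 16=16, R2: 17>15, R3: 17>16, R4: 6=6.
Gamma is at least as good everywhere and strictly better somewhere (tied only at R1, R4), so Gamma weakly but not strictly dominates Alpha.

Gamma weakly dominates Alpha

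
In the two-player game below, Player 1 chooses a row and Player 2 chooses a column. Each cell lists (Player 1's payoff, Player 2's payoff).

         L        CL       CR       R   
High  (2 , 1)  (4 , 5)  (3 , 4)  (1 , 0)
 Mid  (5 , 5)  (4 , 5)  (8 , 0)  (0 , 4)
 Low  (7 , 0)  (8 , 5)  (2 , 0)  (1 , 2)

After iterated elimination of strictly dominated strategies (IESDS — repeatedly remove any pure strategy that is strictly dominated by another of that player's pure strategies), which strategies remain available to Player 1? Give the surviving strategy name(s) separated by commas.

For Player 2, CL strictly dominates CR on the remaining rows (High: 5>4, Mid: 5>0, Low: 5>0); eliminate CR.
Player 1's strategy Mid is strictly dominated by Low (L: 7>5, CL: 8>4, R: 1>0) and is removed.
For Player 2, CL strictly dominates L on the remaining rows (High: 5>1, Low: 5>0); eliminate L.
Column R is eliminated: CL beats it against every remaining row (High: 5>0, Low: 5>2).
Row High is eliminated: Low beats it against every remaining column (CL: 8>4).
Among the remaining strategies, none is strictly dominated by another pure strategy of the same player, so the elimination stops.
Surviving strategies — Player 1: {Low}; Player 2: {CL}.

Low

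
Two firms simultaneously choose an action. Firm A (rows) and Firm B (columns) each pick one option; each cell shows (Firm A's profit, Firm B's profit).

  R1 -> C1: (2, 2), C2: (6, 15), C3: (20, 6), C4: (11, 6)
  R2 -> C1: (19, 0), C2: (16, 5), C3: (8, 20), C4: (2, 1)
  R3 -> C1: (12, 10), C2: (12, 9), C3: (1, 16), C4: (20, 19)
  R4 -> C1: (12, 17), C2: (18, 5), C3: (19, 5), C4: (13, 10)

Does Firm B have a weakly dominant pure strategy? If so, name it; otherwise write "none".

C1 fails to dominate C2 at R1 (2<15).
C2 fails to dominate C1 at R3 (9<10).
C3 fails to dominate C1 at R4 (5<17).
C4 fails to dominate C1 at R4 (10<17).
No single strategy dominates all the others.

none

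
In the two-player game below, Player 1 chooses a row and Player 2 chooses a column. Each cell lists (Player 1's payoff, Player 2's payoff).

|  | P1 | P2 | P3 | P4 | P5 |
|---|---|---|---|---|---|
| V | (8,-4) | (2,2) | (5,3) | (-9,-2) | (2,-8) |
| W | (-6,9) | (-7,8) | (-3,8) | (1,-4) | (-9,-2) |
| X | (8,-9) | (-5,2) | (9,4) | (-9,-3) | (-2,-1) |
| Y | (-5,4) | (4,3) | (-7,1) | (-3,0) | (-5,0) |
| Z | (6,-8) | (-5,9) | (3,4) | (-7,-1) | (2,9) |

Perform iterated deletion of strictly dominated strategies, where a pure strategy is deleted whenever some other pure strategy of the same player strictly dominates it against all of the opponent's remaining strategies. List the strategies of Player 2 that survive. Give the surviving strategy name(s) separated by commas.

P1, P2, P3, P5

For Player 2, P2 strictly dominates P4 on the remaining rows (V: 2>-2, W: 8>-4, X: 2>-3, Y: 3>0, Z: 9>-1); eliminate P4.
Row W is eliminated: V beats it against every remaining column (P1: 8>-6, P2: 2>-7, P3: 5>-3, P5: 2>-9).
Among the remaining strategies, none is strictly dominated by another pure strategy of the same player, so the elimination stops.
Surviving strategies — Player 1: {V, X, Y, Z}; Player 2: {P1, P2, P3, P5}.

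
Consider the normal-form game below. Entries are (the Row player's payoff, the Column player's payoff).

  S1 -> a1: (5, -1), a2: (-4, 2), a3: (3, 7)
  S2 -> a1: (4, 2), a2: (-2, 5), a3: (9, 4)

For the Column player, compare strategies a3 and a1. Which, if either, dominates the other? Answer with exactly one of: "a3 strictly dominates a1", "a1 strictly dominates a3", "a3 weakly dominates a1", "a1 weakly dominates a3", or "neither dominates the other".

a3 strictly dominates a1

Compare a3 to a1 across each opponent action: S1: 7>-1, S2: 4>2.
Every comparison favours a3, so a3 strictly dominates a1.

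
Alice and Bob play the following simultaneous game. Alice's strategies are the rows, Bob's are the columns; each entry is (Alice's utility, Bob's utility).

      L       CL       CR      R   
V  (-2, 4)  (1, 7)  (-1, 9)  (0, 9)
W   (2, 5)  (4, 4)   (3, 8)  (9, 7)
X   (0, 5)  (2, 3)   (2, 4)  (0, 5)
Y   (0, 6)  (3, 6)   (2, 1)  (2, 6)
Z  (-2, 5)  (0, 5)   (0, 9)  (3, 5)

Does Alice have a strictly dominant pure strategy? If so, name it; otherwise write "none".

W vs V: L: 2>-2, CL: 4>1, CR: 3>-1, R: 9>0.
W vs X: L: 2>0, CL: 4>2, CR: 3>2, R: 9>0.
W vs Y: L: 2>0, CL: 4>3, CR: 3>2, R: 9>2.
W vs Z: L: 2>-2, CL: 4>0, CR: 3>0, R: 9>3.
W strictly beats every other strategy against every opponent action, so it is strictly dominant.

W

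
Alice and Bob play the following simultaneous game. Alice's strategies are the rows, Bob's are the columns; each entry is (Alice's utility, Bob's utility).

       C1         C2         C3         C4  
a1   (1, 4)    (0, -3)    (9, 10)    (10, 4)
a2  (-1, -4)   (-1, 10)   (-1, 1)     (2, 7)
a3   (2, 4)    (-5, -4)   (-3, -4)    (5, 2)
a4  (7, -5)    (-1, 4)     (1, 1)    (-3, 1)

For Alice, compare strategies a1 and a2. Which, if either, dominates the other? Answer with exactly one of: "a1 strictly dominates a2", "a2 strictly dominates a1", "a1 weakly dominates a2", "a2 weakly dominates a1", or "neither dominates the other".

Compare a1 to a2 across each choice by Bob: C1: 1>-1, C2: 0>-1, C3: 9>-1, C4: 10>2.
a1 gives a strictly higher payoff against each choice by Bob, so a1 strictly dominates a2.

a1 strictly dominates a2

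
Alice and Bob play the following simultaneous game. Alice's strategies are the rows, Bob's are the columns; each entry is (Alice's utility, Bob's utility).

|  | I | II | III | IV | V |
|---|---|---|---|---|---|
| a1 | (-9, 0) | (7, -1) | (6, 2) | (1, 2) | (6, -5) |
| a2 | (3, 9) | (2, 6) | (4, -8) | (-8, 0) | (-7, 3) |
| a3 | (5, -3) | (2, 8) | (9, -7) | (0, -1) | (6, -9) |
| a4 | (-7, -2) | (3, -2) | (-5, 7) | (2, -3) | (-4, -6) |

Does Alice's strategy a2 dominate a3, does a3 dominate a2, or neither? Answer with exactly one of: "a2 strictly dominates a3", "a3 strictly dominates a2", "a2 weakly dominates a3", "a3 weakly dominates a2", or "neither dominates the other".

Compare a2 to a3 across each choice by Bob: I: 3<5, II: 2=2, III: 4<9, IV: -8<0, V: -7<6.
a3 is at least as good everywhere and strictly better somewhere (tied at II), so a3 weakly dominates a2.

a3 weakly dominates a2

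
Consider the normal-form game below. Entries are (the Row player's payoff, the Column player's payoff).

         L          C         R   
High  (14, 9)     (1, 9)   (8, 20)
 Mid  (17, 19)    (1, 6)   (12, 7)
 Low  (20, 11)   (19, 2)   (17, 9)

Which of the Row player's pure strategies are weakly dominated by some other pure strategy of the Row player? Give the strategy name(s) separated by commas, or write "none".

Mid weakly dominates High — L: 17>14, C: 1=1, R: 12>8.
Mid is weakly dominated by Low (L: 20>17, C: 19>1, R: 17>12).
Nothing dominates Low: High at L (20>14); Mid at L (20>17).

High, Mid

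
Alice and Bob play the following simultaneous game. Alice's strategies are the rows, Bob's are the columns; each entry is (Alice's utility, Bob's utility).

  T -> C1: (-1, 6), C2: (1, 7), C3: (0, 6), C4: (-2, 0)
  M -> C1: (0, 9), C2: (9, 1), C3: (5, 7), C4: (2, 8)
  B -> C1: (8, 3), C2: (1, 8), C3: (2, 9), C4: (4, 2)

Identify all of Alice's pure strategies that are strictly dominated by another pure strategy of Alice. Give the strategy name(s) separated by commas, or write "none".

T

T: dominated, since M does at least as well everywhere (C1: 0>-1, C2: 9>1, C3: 5>0, C4: 2>-2).
M is not dominated — it holds its own against T at C1 (0>-1); B at C2 (9>1).
B is not dominated — it holds its own against T at C1 (8>-1); M at C1 (8>0).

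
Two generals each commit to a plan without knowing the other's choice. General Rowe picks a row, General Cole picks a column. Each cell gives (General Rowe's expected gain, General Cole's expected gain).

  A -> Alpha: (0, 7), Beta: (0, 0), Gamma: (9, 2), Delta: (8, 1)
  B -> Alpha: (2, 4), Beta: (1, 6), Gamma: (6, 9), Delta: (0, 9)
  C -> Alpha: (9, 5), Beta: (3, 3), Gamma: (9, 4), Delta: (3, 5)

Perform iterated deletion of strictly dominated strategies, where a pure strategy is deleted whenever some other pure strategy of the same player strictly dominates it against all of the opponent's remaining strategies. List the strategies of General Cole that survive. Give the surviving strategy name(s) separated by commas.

For General Rowe, C strictly dominates B on the remaining columns (Alpha: 9>2, Beta: 3>1, Gamma: 9>6, Delta: 3>0); eliminate B.
General Cole's strategy Beta is strictly dominated by Alpha (A: 7>0, C: 5>3) and is removed.
For General Cole, Alpha strictly dominates Gamma on the remaining rows (A: 7>2, C: 5>4); eliminate Gamma.
Among the remaining strategies, none is strictly dominated by another pure strategy of the same player, so the elimination stops.
Surviving strategies — General Rowe: {A, C}; General Cole: {Alpha, Delta}.

Alpha, Delta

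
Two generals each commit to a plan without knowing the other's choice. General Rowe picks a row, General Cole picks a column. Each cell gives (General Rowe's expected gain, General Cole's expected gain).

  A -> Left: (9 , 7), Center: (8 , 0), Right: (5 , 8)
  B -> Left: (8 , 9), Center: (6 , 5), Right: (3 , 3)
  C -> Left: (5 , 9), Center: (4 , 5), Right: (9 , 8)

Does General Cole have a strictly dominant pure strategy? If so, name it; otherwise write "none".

none

Left fails to dominate Right at A (7<8).
Center fails to dominate Left at A (0<7).
Right fails to dominate Left at B (3<9).
No single strategy dominates all the others.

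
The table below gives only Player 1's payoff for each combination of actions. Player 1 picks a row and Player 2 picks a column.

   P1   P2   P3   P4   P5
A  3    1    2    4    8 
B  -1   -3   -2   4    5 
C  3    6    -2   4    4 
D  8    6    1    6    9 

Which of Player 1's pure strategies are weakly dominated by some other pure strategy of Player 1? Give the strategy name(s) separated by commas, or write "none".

B, C

A: no other strategy beats it everywhere (B at P1 (3>-1); C at P3 (2>-2); D at P3 (2>1)).
B is weakly dominated by A (P1: 3>-1, P2: 1>-3, P3: 2>-2, P4: 4=4, P5: 8>5).
C is weakly dominated by D (P1: 8>3, P2: 6=6, P3: 1>-2, P4: 6>4, P5: 9>4).
D is not dominated — it holds its own against A at P1 (8>3); B at P1 (8>-1); C at P1 (8>3).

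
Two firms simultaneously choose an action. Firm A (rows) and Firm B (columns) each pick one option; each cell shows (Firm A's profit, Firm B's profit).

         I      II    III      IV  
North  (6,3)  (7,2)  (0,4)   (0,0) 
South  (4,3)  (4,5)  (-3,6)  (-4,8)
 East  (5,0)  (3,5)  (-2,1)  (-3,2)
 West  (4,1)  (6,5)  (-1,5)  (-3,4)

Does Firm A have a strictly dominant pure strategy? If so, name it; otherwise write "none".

North vs South: I: 6>4, II: 7>4, III: 0>-3, IV: 0>-4.
North vs East: I: 6>5, II: 7>3, III: 0>-2, IV: 0>-3.
North vs West: I: 6>4, II: 7>6, III: 0>-1, IV: 0>-3.
North strictly beats every other strategy against every opponent action, so it is strictly dominant.

North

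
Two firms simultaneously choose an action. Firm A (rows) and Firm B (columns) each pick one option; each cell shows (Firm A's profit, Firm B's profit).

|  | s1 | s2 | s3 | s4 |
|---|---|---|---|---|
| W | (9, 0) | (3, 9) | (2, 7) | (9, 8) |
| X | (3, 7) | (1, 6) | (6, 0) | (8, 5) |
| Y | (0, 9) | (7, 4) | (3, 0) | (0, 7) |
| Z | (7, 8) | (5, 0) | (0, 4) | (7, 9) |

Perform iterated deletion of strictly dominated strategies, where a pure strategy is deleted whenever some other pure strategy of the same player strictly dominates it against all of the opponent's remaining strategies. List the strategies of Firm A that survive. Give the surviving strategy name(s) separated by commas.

W, Y, Z

Column s3 is eliminated: s4 beats it against every remaining row (W: 8>7, X: 5>0, Y: 7>0, Z: 9>4).
Row X is eliminated: W beats it against every remaining column (s1: 9>3, s2: 3>1, s4: 9>8).
Among the remaining strategies, none is strictly dominated by another pure strategy of the same player, so the elimination stops.
Surviving strategies — Firm A: {W, Y, Z}; Firm B: {s1, s2, s4}.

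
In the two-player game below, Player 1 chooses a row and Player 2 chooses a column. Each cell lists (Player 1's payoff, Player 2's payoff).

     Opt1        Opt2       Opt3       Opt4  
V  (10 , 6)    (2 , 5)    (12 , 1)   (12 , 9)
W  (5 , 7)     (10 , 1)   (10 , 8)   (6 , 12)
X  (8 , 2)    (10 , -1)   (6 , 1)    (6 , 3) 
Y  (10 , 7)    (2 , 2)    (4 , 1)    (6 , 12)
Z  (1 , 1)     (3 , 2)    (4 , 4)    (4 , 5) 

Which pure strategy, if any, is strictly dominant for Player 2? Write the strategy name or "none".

Opt4 vs Opt1: V: 9>6, W: 12>7, X: 3>2, Y: 12>7, Z: 5>1.
Opt4 vs Opt2: V: 9>5, W: 12>1, X: 3>-1, Y: 12>2, Z: 5>2.
Opt4 vs Opt3: V: 9>1, W: 12>8, X: 3>1, Y: 12>1, Z: 5>4.
Opt4 strictly beats every other strategy against every opponent action, so it is strictly dominant.

Opt4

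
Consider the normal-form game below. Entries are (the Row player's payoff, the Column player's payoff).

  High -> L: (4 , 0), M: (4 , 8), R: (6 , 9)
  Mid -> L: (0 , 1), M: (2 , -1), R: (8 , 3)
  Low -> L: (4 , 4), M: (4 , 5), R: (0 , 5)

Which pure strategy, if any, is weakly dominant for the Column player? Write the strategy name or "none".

R vs L: High: 9>0, Mid: 3>1, Low: 5>4.
R vs M: High: 9>8, Mid: 3>-1, Low: 5=5.
R is at least as good as every other strategy against every opponent action, so it is weakly dominant.

R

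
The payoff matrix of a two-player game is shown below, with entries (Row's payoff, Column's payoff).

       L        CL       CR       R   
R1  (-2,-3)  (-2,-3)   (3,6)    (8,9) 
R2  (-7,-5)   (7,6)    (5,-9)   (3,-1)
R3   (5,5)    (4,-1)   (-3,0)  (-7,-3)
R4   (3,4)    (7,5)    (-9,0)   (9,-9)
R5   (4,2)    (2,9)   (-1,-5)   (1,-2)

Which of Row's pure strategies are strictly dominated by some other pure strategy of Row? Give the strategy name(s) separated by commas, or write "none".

none

Nothing dominates R1: R2 at L (-2>-7); R3 at CR (3>-3); R4 at CR (3>-9); R5 at CR (3>-1).
R2: no other strategy beats it everywhere (R1 at CL (7>-2); R3 at CL (7>4); R4 at CL (7=7); R5 at CL (7>2)).
Nothing dominates R3: R1 at L (5>-2); R2 at L (5>-7); R4 at L (5>3); R5 at L (5>4).
R4 is not dominated — it holds its own against R1 at L (3>-2); R2 at L (3>-7); R3 at CL (7>4); R5 at CL (7>2).
R5: no other strategy beats it everywhere (R1 at L (4>-2); R2 at L (4>-7); R3 at CR (-1>-3); R4 at L (4>3)).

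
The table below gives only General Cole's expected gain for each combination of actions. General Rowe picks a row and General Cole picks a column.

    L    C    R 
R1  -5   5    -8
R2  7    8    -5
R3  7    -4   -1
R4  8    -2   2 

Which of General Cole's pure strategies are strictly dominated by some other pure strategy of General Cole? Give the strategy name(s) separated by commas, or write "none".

R

L is not dominated — it holds its own against C at R3 (7>-4); R at R1 (-5>-8).
C is not dominated — it holds its own against L at R1 (5>-5); R at R1 (5>-8).
L strictly dominates R — R1: -5>-8, R2: 7>-5, R3: 7>-1, R4: 8>2.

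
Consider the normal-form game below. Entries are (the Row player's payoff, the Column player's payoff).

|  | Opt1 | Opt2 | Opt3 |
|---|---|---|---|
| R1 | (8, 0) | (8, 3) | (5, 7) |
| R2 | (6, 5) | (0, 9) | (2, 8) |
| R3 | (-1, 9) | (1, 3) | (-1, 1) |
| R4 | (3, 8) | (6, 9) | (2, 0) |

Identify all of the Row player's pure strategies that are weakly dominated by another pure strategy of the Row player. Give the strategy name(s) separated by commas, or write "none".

R2, R3, R4

Nothing dominates R1: R2 at Opt1 (8>6); R3 at Opt1 (8>-1); R4 at Opt1 (8>3).
R2: dominated, since R1 does at least as well everywhere (Opt1: 8>6, Opt2: 8>0, Opt3: 5>2).
R3 is weakly dominated by R1 (Opt1: 8>-1, Opt2: 8>1, Opt3: 5>-1).
R1 weakly dominates R4 — Opt1: 8>3, Opt2: 8>6, Opt3: 5>2.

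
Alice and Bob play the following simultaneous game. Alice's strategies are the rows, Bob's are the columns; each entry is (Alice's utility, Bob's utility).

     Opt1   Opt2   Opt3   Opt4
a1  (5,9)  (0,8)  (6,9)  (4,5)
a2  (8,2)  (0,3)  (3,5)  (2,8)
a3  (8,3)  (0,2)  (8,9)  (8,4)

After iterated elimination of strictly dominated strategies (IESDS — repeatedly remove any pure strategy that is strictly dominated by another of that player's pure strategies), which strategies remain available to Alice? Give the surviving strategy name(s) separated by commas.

Bob's strategy Opt2 is strictly dominated by Opt3 (a1: 9>8, a2: 5>3, a3: 9>2) and is removed.
For Alice, a3 strictly dominates a1 on the remaining columns (Opt1: 8>5, Opt3: 8>6, Opt4: 8>4); eliminate a1.
Column Opt1 is eliminated: Opt3 beats it against every remaining row (a2: 5>2, a3: 9>3).
Alice's strategy a2 is strictly dominated by a3 (Opt3: 8>3, Opt4: 8>2) and is removed.
For Bob, Opt3 strictly dominates Opt4 on the remaining rows (a3: 9>4); eliminate Opt4.
Among the remaining strategies, none is strictly dominated by another pure strategy of the same player, so the elimination stops.
Surviving strategies — Alice: {a3}; Bob: {Opt3}.

a3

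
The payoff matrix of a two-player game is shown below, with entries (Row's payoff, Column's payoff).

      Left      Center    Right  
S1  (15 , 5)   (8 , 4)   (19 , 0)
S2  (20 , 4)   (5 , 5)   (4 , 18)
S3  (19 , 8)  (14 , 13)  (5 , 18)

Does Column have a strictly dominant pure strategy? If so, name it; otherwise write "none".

Left fails to dominate Center at S2 (4<5).
Center fails to dominate Left at S1 (4<5).
Right fails to dominate Left at S1 (0<5).
No single strategy dominates all the others.

none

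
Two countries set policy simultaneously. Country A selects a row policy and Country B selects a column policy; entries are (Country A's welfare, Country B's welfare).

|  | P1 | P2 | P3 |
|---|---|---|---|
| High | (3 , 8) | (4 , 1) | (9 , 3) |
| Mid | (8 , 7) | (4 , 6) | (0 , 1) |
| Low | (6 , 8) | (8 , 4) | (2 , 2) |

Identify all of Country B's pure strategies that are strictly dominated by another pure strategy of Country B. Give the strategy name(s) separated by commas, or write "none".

Nothing dominates P1: P2 at High (8>1); P3 at High (8>3).
P1 strictly dominates P2 — High: 8>1, Mid: 7>6, Low: 8>4.
P3: dominated, since P1 does at least as well everywhere (High: 8>3, Mid: 7>1, Low: 8>2).

P2, P3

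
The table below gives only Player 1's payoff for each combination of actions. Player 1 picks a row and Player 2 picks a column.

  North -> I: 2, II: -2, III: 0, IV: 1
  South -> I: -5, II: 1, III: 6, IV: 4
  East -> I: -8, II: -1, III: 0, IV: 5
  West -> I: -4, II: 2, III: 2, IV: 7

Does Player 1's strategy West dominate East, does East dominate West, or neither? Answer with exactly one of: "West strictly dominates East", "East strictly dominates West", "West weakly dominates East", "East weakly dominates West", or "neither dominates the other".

West strictly dominates East

Compare West to East across every action of Player 2: I: -4>-8, II: 2>-1, III: 2>0, IV: 7>5.
Every comparison favours West, so West strictly dominates East.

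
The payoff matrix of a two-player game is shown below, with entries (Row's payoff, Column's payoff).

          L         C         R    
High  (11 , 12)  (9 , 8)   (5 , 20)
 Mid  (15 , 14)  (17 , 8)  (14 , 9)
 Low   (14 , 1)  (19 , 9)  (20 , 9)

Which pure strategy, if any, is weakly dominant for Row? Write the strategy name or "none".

High fails to dominate Mid at L (11<15).
Mid fails to dominate Low at C (17<19).
Low fails to dominate Mid at L (14<15).
No single strategy dominates all the others.

none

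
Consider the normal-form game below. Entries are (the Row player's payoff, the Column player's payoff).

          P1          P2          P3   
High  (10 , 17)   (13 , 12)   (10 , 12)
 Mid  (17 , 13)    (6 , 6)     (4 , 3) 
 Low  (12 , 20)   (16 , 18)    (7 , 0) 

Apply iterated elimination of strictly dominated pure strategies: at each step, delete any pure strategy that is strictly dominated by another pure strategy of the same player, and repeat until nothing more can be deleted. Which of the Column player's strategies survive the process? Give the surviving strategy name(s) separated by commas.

The Column player's strategy P2 is strictly dominated by P1 (High: 17>12, Mid: 13>6, Low: 20>18) and is removed.
Column P3 is eliminated: P1 beats it against every remaining row (High: 17>12, Mid: 13>3, Low: 20>0).
The Row player's strategy High is strictly dominated by Mid (P1: 17>10) and is removed.
For the Row player, Mid strictly dominates Low on the remaining columns (P1: 17>12); eliminate Low.
Among the remaining strategies, none is strictly dominated by another pure strategy of the same player, so the elimination stops.
Surviving strategies — the Row player: {Mid}; the Column player: {P1}.

P1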